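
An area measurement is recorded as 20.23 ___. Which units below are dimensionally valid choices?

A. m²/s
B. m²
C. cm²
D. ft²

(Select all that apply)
B, C, D

area has SI base units: m^2

Checking each option against m^2:
  A. m²/s: ✗ does not match
  B. m²: ✓ matches
  C. cm²: ✓ matches
  D. ft²: ✓ matches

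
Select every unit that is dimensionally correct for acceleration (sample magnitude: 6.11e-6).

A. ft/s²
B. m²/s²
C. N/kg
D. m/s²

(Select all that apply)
A, C, D

acceleration has SI base units: m / s^2

Checking each option against m / s^2:
  A. ft/s²: ✓ matches
  B. m²/s²: ✗ does not match
  C. N/kg: ✓ matches
  D. m/s²: ✓ matches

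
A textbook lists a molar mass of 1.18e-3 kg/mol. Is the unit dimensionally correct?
Yes

molar mass has SI base units: kg / mol
kg/mol reduces to the same SI base units, so it is a valid unit for molar mass.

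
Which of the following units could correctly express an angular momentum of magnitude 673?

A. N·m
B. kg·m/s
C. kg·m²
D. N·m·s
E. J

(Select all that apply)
D

angular momentum has SI base units: kg * m^2 / s

Checking each option against kg * m^2 / s:
  A. N·m: ✗ does not match
  B. kg·m/s: ✗ does not match
  C. kg·m²: ✗ does not match
  D. N·m·s: ✓ matches
  E. J: ✗ does not match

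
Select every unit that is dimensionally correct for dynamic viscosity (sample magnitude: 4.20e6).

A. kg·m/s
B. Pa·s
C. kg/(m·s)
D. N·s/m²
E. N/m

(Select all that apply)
B, C, D

dynamic viscosity has SI base units: kg / (m * s)

Checking each option against kg / (m * s):
  A. kg·m/s: ✗ does not match
  B. Pa·s: ✓ matches
  C. kg/(m·s): ✓ matches
  D. N·s/m²: ✓ matches
  E. N/m: ✗ does not match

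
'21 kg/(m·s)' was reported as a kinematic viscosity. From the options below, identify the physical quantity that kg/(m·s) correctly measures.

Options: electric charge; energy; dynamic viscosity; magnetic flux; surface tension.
dynamic viscosity

kinematic viscosity should have units dimensionally equivalent to m^2 / s (e.g. m²/s).
The given unit 'kg/(m·s)' reduces to kg / (m * s). Of the listed options, that is the dimensionality of dynamic viscosity.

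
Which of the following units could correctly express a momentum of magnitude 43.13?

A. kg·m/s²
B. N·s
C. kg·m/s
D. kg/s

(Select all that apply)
B, C

momentum has SI base units: kg * m / s

Checking each option against kg * m / s:
  A. kg·m/s²: ✗ does not match
  B. N·s: ✓ matches
  C. kg·m/s: ✓ matches
  D. kg/s: ✗ does not match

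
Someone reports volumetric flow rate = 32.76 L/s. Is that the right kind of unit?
Yes

volumetric flow rate has SI base units: m^3 / s
L/s reduces to the same SI base units, so it is a valid unit for volumetric flow rate.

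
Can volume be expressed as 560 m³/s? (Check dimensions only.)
No

volume has SI base units: m^3
m³/s does NOT reduce to m^3; a valid unit for volume would be e.g. m³.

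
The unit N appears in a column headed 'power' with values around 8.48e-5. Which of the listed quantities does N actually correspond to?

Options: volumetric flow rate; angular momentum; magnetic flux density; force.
force

power should have units dimensionally equivalent to kg * m^2 / s^3 (e.g. W).
The given unit 'N' reduces to kg * m / s^2. Of the listed options, that is the dimensionality of force.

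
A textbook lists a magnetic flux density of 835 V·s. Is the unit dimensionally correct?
No

magnetic flux density has SI base units: kg / (A * s^2)
V·s does NOT reduce to kg / (A * s^2); a valid unit for magnetic flux density would be e.g. T.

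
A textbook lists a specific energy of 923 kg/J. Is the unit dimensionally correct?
No

specific energy has SI base units: m^2 / s^2
kg/J does NOT reduce to m^2 / s^2; a valid unit for specific energy would be e.g. J/kg.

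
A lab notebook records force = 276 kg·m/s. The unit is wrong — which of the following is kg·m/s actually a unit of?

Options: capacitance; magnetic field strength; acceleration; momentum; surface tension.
momentum

force should have units dimensionally equivalent to kg * m / s^2 (e.g. N).
The given unit 'kg·m/s' reduces to kg * m / s. Of the listed options, that is the dimensionality of momentum.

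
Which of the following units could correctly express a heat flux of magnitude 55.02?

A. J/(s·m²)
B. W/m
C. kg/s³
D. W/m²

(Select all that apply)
A, C, D

heat flux has SI base units: kg / s^3

Checking each option against kg / s^3:
  A. J/(s·m²): ✓ matches
  B. W/m: ✗ does not match
  C. kg/s³: ✓ matches
  D. W/m²: ✓ matches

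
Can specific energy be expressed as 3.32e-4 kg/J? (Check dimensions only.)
No

specific energy has SI base units: m^2 / s^2
kg/J does NOT reduce to m^2 / s^2; a valid unit for specific energy would be e.g. J/kg.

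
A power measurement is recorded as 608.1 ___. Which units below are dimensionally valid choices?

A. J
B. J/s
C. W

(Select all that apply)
B, C

power has SI base units: kg * m^2 / s^3

Checking each option against kg * m^2 / s^3:
  A. J: ✗ does not match
  B. J/s: ✓ matches
  C. W: ✓ matches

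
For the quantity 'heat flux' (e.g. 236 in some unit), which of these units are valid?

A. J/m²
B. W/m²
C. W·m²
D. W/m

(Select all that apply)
B

heat flux has SI base units: kg / s^3

Checking each option against kg / s^3:
  A. J/m²: ✗ does not match
  B. W/m²: ✓ matches
  C. W·m²: ✗ does not match
  D. W/m: ✗ does not match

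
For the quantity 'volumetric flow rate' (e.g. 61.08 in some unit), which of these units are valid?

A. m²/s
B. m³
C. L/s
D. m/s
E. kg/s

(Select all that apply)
C

volumetric flow rate has SI base units: m^3 / s

Checking each option against m^3 / s:
  A. m²/s: ✗ does not match
  B. m³: ✗ does not match
  C. L/s: ✓ matches
  D. m/s: ✗ does not match
  E. kg/s: ✗ does not match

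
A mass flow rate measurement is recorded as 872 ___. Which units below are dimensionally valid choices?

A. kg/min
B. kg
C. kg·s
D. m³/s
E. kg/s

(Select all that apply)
A, E

mass flow rate has SI base units: kg / s

Checking each option against kg / s:
  A. kg/min: ✓ matches
  B. kg: ✗ does not match
  C. kg·s: ✗ does not match
  D. m³/s: ✗ does not match
  E. kg/s: ✓ matches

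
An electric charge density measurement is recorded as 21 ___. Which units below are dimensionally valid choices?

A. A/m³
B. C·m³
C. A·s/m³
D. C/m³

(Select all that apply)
C, D

electric charge density has SI base units: A * s / m^3

Checking each option against A * s / m^3:
  A. A/m³: ✗ does not match
  B. C·m³: ✗ does not match
  C. A·s/m³: ✓ matches
  D. C/m³: ✓ matches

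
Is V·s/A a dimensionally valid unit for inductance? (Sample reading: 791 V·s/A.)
Yes

inductance has SI base units: kg * m^2 / (A^2 * s^2)
V·s/A reduces to the same SI base units, so it is a valid unit for inductance.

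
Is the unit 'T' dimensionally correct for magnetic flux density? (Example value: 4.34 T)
Yes

magnetic flux density has SI base units: kg / (A * s^2)
T reduces to the same SI base units, so it is a valid unit for magnetic flux density.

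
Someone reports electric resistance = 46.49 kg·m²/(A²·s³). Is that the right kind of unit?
Yes

electric resistance has SI base units: kg * m^2 / (A^2 * s^3)
kg·m²/(A²·s³) reduces to the same SI base units, so it is a valid unit for electric resistance.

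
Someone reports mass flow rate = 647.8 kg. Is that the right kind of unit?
No

mass flow rate has SI base units: kg / s
kg does NOT reduce to kg / s; a valid unit for mass flow rate would be e.g. kg/s.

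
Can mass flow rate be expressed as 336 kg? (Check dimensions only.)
No

mass flow rate has SI base units: kg / s
kg does NOT reduce to kg / s; a valid unit for mass flow rate would be e.g. kg/s.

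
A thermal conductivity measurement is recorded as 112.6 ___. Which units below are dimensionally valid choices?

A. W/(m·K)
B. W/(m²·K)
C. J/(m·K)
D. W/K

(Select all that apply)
A

thermal conductivity has SI base units: kg * m / (s^3 * K)

Checking each option against kg * m / (s^3 * K):
  A. W/(m·K): ✓ matches
  B. W/(m²·K): ✗ does not match
  C. J/(m·K): ✗ does not match
  D. W/K: ✗ does not match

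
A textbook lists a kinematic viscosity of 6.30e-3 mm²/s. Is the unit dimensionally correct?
Yes

kinematic viscosity has SI base units: m^2 / s
mm²/s reduces to the same SI base units, so it is a valid unit for kinematic viscosity.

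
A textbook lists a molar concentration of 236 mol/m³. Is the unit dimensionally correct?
Yes

molar concentration has SI base units: mol / m^3
mol/m³ reduces to the same SI base units, so it is a valid unit for molar concentration.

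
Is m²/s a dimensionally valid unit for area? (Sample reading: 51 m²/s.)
No

area has SI base units: m^2
m²/s does NOT reduce to m^2; a valid unit for area would be e.g. m².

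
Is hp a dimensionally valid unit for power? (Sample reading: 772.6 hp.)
Yes

power has SI base units: kg * m^2 / s^3
hp reduces to the same SI base units, so it is a valid unit for power.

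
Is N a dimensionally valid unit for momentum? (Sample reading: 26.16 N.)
No

momentum has SI base units: kg * m / s
N does NOT reduce to kg * m / s; a valid unit for momentum would be e.g. kg·m/s.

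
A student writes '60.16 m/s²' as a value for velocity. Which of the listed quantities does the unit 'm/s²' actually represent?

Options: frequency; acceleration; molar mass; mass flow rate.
acceleration

velocity should have units dimensionally equivalent to m / s (e.g. m/s).
The given unit 'm/s²' reduces to m / s^2. Of the listed options, that is the dimensionality of acceleration.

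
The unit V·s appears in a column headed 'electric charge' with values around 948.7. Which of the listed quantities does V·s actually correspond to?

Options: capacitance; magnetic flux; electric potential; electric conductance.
magnetic flux

electric charge should have units dimensionally equivalent to A * s (e.g. C).
The given unit 'V·s' reduces to kg * m^2 / (A * s^2). Of the listed options, that is the dimensionality of magnetic flux.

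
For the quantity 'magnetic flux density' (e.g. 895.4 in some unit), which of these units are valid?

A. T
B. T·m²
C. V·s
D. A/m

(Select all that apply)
A

magnetic flux density has SI base units: kg / (A * s^2)

Checking each option against kg / (A * s^2):
  A. T: ✓ matches
  B. T·m²: ✗ does not match
  C. V·s: ✗ does not match
  D. A/m: ✗ does not match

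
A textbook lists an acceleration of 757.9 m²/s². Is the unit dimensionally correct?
No

acceleration has SI base units: m / s^2
m²/s² does NOT reduce to m / s^2; a valid unit for acceleration would be e.g. m/s².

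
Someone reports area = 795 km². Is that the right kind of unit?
Yes

area has SI base units: m^2
km² reduces to the same SI base units, so it is a valid unit for area.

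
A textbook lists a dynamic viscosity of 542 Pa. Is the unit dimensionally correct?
No

dynamic viscosity has SI base units: kg / (m * s)
Pa does NOT reduce to kg / (m * s); a valid unit for dynamic viscosity would be e.g. Pa·s.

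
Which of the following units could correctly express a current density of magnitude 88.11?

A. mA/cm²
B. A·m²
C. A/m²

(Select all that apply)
A, C

current density has SI base units: A / m^2

Checking each option against A / m^2:
  A. mA/cm²: ✓ matches
  B. A·m²: ✗ does not match
  C. A/m²: ✓ matches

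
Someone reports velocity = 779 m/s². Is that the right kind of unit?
No

velocity has SI base units: m / s
m/s² does NOT reduce to m / s; a valid unit for velocity would be e.g. m/s.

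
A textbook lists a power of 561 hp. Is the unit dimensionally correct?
Yes

power has SI base units: kg * m^2 / s^3
hp reduces to the same SI base units, so it is a valid unit for power.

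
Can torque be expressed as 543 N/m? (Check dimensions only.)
No

torque has SI base units: kg * m^2 / s^2
N/m does NOT reduce to kg * m^2 / s^2; a valid unit for torque would be e.g. N·m.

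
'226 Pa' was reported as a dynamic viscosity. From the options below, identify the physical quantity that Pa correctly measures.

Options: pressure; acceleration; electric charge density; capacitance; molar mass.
pressure

dynamic viscosity should have units dimensionally equivalent to kg / (m * s) (e.g. Pa·s).
The given unit 'Pa' reduces to kg / (m * s^2). Of the listed options, that is the dimensionality of pressure.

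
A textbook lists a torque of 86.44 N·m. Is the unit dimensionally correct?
Yes

torque has SI base units: kg * m^2 / s^2
N·m reduces to the same SI base units, so it is a valid unit for torque.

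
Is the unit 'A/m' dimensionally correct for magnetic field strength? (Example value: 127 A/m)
Yes

magnetic field strength has SI base units: A / m
A/m reduces to the same SI base units, so it is a valid unit for magnetic field strength.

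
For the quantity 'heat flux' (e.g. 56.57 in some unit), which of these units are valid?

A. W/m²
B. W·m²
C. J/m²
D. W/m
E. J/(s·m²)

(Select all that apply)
A, E

heat flux has SI base units: kg / s^3

Checking each option against kg / s^3:
  A. W/m²: ✓ matches
  B. W·m²: ✗ does not match
  C. J/m²: ✗ does not match
  D. W/m: ✗ does not match
  E. J/(s·m²): ✓ matches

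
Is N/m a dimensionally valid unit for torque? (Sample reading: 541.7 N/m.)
No

torque has SI base units: kg * m^2 / s^2
N/m does NOT reduce to kg * m^2 / s^2; a valid unit for torque would be e.g. N·m.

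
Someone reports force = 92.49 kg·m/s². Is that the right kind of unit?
Yes

force has SI base units: kg * m / s^2
kg·m/s² reduces to the same SI base units, so it is a valid unit for force.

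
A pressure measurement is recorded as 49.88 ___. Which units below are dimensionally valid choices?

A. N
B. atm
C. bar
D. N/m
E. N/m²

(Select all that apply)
B, C, E

pressure has SI base units: kg / (m * s^2)

Checking each option against kg / (m * s^2):
  A. N: ✗ does not match
  B. atm: ✓ matches
  C. bar: ✓ matches
  D. N/m: ✗ does not match
  E. N/m²: ✓ matches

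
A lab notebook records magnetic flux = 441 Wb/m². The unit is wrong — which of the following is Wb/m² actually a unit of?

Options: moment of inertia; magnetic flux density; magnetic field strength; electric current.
magnetic flux density

magnetic flux should have units dimensionally equivalent to kg * m^2 / (A * s^2) (e.g. Wb).
The given unit 'Wb/m²' reduces to kg / (A * s^2). Of the listed options, that is the dimensionality of magnetic flux density.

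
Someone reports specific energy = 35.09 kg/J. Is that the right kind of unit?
No

specific energy has SI base units: m^2 / s^2
kg/J does NOT reduce to m^2 / s^2; a valid unit for specific energy would be e.g. J/kg.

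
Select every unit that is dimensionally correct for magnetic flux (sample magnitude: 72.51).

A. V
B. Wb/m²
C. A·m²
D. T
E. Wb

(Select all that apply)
E

magnetic flux has SI base units: kg * m^2 / (A * s^2)

Checking each option against kg * m^2 / (A * s^2):
  A. V: ✗ does not match
  B. Wb/m²: ✗ does not match
  C. A·m²: ✗ does not match
  D. T: ✗ does not match
  E. Wb: ✓ matches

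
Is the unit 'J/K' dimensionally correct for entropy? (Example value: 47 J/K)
Yes

entropy has SI base units: kg * m^2 / (s^2 * K)
J/K reduces to the same SI base units, so it is a valid unit for entropy.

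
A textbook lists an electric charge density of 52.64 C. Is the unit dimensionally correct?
No

electric charge density has SI base units: A * s / m^3
C does NOT reduce to A * s / m^3; a valid unit for electric charge density would be e.g. C/m³.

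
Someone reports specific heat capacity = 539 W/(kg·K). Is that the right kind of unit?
No

specific heat capacity has SI base units: m^2 / (s^2 * K)
W/(kg·K) does NOT reduce to m^2 / (s^2 * K); a valid unit for specific heat capacity would be e.g. J/(kg·K).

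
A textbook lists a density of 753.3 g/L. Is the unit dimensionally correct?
Yes

density has SI base units: kg / m^3
g/L reduces to the same SI base units, so it is a valid unit for density.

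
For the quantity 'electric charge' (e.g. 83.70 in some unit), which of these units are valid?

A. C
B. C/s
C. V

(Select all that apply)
A

electric charge has SI base units: A * s

Checking each option against A * s:
  A. C: ✓ matches
  B. C/s: ✗ does not match
  C. V: ✗ does not match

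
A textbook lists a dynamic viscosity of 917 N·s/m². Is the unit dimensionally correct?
Yes

dynamic viscosity has SI base units: kg / (m * s)
N·s/m² reduces to the same SI base units, so it is a valid unit for dynamic viscosity.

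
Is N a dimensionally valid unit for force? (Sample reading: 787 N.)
Yes

force has SI base units: kg * m / s^2
N reduces to the same SI base units, so it is a valid unit for force.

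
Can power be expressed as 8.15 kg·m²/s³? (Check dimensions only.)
Yes

power has SI base units: kg * m^2 / s^3
kg·m²/s³ reduces to the same SI base units, so it is a valid unit for power.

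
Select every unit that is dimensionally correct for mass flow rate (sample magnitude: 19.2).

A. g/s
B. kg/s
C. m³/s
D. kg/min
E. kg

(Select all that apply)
A, B, D

mass flow rate has SI base units: kg / s

Checking each option against kg / s:
  A. g/s: ✓ matches
  B. kg/s: ✓ matches
  C. m³/s: ✗ does not match
  D. kg/min: ✓ matches
  E. kg: ✗ does not match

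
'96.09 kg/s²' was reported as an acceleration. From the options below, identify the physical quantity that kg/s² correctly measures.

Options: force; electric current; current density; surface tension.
surface tension

acceleration should have units dimensionally equivalent to m / s^2 (e.g. m/s²).
The given unit 'kg/s²' reduces to kg / s^2. Of the listed options, that is the dimensionality of surface tension.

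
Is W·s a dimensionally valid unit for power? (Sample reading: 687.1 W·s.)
No

power has SI base units: kg * m^2 / s^3
W·s does NOT reduce to kg * m^2 / s^3; a valid unit for power would be e.g. W.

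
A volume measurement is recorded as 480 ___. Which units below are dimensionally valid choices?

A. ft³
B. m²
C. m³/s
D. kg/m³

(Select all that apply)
A

volume has SI base units: m^3

Checking each option against m^3:
  A. ft³: ✓ matches
  B. m²: ✗ does not match
  C. m³/s: ✗ does not match
  D. kg/m³: ✗ does not match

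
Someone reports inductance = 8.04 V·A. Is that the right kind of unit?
No

inductance has SI base units: kg * m^2 / (A^2 * s^2)
V·A does NOT reduce to kg * m^2 / (A^2 * s^2); a valid unit for inductance would be e.g. H.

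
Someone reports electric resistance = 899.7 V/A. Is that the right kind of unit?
Yes

electric resistance has SI base units: kg * m^2 / (A^2 * s^3)
V/A reduces to the same SI base units, so it is a valid unit for electric resistance.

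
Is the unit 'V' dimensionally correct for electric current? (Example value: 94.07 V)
No

electric current has SI base units: A
V does NOT reduce to A; a valid unit for electric current would be e.g. A.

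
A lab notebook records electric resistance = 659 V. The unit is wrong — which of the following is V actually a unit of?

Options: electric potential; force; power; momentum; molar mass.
electric potential

electric resistance should have units dimensionally equivalent to kg * m^2 / (A^2 * s^3) (e.g. Ω).
The given unit 'V' reduces to kg * m^2 / (A * s^3). Of the listed options, that is the dimensionality of electric potential.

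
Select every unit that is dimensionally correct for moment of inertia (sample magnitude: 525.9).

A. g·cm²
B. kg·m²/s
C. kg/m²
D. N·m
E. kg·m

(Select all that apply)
A

moment of inertia has SI base units: kg * m^2

Checking each option against kg * m^2:
  A. g·cm²: ✓ matches
  B. kg·m²/s: ✗ does not match
  C. kg/m²: ✗ does not match
  D. N·m: ✗ does not match
  E. kg·m: ✗ does not match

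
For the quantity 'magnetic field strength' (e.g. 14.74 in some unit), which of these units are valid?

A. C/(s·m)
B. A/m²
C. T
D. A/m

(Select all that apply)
A, D

magnetic field strength has SI base units: A / m

Checking each option against A / m:
  A. C/(s·m): ✓ matches
  B. A/m²: ✗ does not match
  C. T: ✗ does not match
  D. A/m: ✓ matches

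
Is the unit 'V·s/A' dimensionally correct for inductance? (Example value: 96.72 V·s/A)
Yes

inductance has SI base units: kg * m^2 / (A^2 * s^2)
V·s/A reduces to the same SI base units, so it is a valid unit for inductance.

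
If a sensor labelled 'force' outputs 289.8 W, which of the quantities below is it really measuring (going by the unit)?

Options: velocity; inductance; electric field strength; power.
power

force should have units dimensionally equivalent to kg * m / s^2 (e.g. N).
The given unit 'W' reduces to kg * m^2 / s^3. Of the listed options, that is the dimensionality of power.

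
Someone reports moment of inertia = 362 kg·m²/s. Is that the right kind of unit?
No

moment of inertia has SI base units: kg * m^2
kg·m²/s does NOT reduce to kg * m^2; a valid unit for moment of inertia would be e.g. kg·m².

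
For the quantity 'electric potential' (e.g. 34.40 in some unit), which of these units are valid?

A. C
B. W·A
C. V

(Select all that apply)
C

electric potential has SI base units: kg * m^2 / (A * s^3)

Checking each option against kg * m^2 / (A * s^3):
  A. C: ✗ does not match
  B. W·A: ✗ does not match
  C. V: ✓ matches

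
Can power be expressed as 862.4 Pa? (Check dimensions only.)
No

power has SI base units: kg * m^2 / s^3
Pa does NOT reduce to kg * m^2 / s^3; a valid unit for power would be e.g. W.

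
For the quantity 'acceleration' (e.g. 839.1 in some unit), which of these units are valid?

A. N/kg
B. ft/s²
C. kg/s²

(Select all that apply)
A, B

acceleration has SI base units: m / s^2

Checking each option against m / s^2:
  A. N/kg: ✓ matches
  B. ft/s²: ✓ matches
  C. kg/s²: ✗ does not match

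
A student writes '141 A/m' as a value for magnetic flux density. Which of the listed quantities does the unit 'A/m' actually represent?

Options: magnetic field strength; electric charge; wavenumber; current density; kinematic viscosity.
magnetic field strength

magnetic flux density should have units dimensionally equivalent to kg / (A * s^2) (e.g. T).
The given unit 'A/m' reduces to A / m. Of the listed options, that is the dimensionality of magnetic field strength.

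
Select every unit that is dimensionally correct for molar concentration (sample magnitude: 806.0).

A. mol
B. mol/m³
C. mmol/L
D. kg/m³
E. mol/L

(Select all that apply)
B, C, E

molar concentration has SI base units: mol / m^3

Checking each option against mol / m^3:
  A. mol: ✗ does not match
  B. mol/m³: ✓ matches
  C. mmol/L: ✓ matches
  D. kg/m³: ✗ does not match
  E. mol/L: ✓ matches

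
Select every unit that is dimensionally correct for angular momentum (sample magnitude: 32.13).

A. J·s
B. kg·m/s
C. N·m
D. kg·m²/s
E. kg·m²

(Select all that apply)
A, D

angular momentum has SI base units: kg * m^2 / s

Checking each option against kg * m^2 / s:
  A. J·s: ✓ matches
  B. kg·m/s: ✗ does not match
  C. N·m: ✗ does not match
  D. kg·m²/s: ✓ matches
  E. kg·m²: ✗ does not match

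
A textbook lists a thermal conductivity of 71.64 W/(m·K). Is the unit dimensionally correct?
Yes

thermal conductivity has SI base units: kg * m / (s^3 * K)
W/(m·K) reduces to the same SI base units, so it is a valid unit for thermal conductivity.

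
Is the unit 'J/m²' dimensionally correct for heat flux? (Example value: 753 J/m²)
No

heat flux has SI base units: kg / s^3
J/m² does NOT reduce to kg / s^3; a valid unit for heat flux would be e.g. W/m².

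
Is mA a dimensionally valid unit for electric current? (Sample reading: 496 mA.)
Yes

electric current has SI base units: A
mA reduces to the same SI base units, so it is a valid unit for electric current.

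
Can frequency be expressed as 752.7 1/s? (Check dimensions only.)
Yes

frequency has SI base units: 1 / s
1/s reduces to the same SI base units, so it is a valid unit for frequency.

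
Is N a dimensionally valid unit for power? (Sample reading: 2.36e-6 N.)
No

power has SI base units: kg * m^2 / s^3
N does NOT reduce to kg * m^2 / s^3; a valid unit for power would be e.g. W.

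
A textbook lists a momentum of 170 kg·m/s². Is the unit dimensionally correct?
No

momentum has SI base units: kg * m / s
kg·m/s² does NOT reduce to kg * m / s; a valid unit for momentum would be e.g. kg·m/s.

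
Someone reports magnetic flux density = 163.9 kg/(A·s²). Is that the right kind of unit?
Yes

magnetic flux density has SI base units: kg / (A * s^2)
kg/(A·s²) reduces to the same SI base units, so it is a valid unit for magnetic flux density.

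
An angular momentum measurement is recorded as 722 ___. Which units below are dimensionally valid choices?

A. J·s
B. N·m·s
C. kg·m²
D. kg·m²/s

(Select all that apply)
A, B, D

angular momentum has SI base units: kg * m^2 / s

Checking each option against kg * m^2 / s:
  A. J·s: ✓ matches
  B. N·m·s: ✓ matches
  C. kg·m²: ✗ does not match
  D. kg·m²/s: ✓ matches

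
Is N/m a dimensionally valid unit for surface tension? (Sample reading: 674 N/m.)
Yes

surface tension has SI base units: kg / s^2
N/m reduces to the same SI base units, so it is a valid unit for surface tension.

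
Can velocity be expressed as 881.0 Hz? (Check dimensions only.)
No

velocity has SI base units: m / s
Hz does NOT reduce to m / s; a valid unit for velocity would be e.g. m/s.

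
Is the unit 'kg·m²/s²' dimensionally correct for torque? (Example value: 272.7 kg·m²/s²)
Yes

torque has SI base units: kg * m^2 / s^2
kg·m²/s² reduces to the same SI base units, so it is a valid unit for torque.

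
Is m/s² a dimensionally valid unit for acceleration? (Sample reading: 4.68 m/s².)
Yes

acceleration has SI base units: m / s^2
m/s² reduces to the same SI base units, so it is a valid unit for acceleration.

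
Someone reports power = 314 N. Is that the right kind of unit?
No

power has SI base units: kg * m^2 / s^3
N does NOT reduce to kg * m^2 / s^3; a valid unit for power would be e.g. W.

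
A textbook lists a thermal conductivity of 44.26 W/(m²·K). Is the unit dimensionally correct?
No

thermal conductivity has SI base units: kg * m / (s^3 * K)
W/(m²·K) does NOT reduce to kg * m / (s^3 * K); a valid unit for thermal conductivity would be e.g. W/(m·K).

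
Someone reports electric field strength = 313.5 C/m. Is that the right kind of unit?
No

electric field strength has SI base units: kg * m / (A * s^3)
C/m does NOT reduce to kg * m / (A * s^3); a valid unit for electric field strength would be e.g. V/m.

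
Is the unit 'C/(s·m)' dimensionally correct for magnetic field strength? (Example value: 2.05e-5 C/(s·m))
Yes

magnetic field strength has SI base units: A / m
C/(s·m) reduces to the same SI base units, so it is a valid unit for magnetic field strength.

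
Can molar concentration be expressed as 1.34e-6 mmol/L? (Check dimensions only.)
Yes

molar concentration has SI base units: mol / m^3
mmol/L reduces to the same SI base units, so it is a valid unit for molar concentration.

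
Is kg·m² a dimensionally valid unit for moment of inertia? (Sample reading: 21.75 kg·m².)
Yes

moment of inertia has SI base units: kg * m^2
kg·m² reduces to the same SI base units, so it is a valid unit for moment of inertia.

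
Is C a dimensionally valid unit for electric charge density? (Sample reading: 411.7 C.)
No

electric charge density has SI base units: A * s / m^3
C does NOT reduce to A * s / m^3; a valid unit for electric charge density would be e.g. C/m³.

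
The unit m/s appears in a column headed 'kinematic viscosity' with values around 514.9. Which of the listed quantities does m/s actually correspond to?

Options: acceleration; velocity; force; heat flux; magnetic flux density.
velocity

kinematic viscosity should have units dimensionally equivalent to m^2 / s (e.g. m²/s).
The given unit 'm/s' reduces to m / s. Of the listed options, that is the dimensionality of velocity.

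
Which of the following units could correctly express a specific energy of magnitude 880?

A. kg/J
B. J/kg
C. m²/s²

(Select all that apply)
B, C

specific energy has SI base units: m^2 / s^2

Checking each option against m^2 / s^2:
  A. kg/J: ✗ does not match
  B. J/kg: ✓ matches
  C. m²/s²: ✓ matches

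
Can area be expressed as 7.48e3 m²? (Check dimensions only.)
Yes

area has SI base units: m^2
m² reduces to the same SI base units, so it is a valid unit for area.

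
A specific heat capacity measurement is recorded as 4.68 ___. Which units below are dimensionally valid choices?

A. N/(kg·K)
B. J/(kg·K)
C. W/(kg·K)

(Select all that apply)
B

specific heat capacity has SI base units: m^2 / (s^2 * K)

Checking each option against m^2 / (s^2 * K):
  A. N/(kg·K): ✗ does not match
  B. J/(kg·K): ✓ matches
  C. W/(kg·K): ✗ does not match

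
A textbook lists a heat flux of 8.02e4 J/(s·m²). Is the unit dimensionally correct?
Yes

heat flux has SI base units: kg / s^3
J/(s·m²) reduces to the same SI base units, so it is a valid unit for heat flux.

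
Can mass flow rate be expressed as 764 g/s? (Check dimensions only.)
Yes

mass flow rate has SI base units: kg / s
g/s reduces to the same SI base units, so it is a valid unit for mass flow rate.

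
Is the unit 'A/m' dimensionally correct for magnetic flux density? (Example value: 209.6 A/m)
No

magnetic flux density has SI base units: kg / (A * s^2)
A/m does NOT reduce to kg / (A * s^2); a valid unit for magnetic flux density would be e.g. T.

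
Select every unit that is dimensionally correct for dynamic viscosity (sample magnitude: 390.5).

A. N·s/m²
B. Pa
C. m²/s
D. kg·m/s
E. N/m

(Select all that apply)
A

dynamic viscosity has SI base units: kg / (m * s)

Checking each option against kg / (m * s):
  A. N·s/m²: ✓ matches
  B. Pa: ✗ does not match
  C. m²/s: ✗ does not match
  D. kg·m/s: ✗ does not match
  E. N/m: ✗ does not match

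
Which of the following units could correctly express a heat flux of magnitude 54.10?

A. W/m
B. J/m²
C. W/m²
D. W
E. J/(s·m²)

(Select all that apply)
C, E

heat flux has SI base units: kg / s^3

Checking each option against kg / s^3:
  A. W/m: ✗ does not match
  B. J/m²: ✗ does not match
  C. W/m²: ✓ matches
  D. W: ✗ does not match
  E. J/(s·m²): ✓ matches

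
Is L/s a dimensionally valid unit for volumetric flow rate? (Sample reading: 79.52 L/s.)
Yes

volumetric flow rate has SI base units: m^3 / s
L/s reduces to the same SI base units, so it is a valid unit for volumetric flow rate.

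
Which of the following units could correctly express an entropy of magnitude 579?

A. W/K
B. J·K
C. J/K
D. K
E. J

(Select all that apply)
C

entropy has SI base units: kg * m^2 / (s^2 * K)

Checking each option against kg * m^2 / (s^2 * K):
  A. W/K: ✗ does not match
  B. J·K: ✗ does not match
  C. J/K: ✓ matches
  D. K: ✗ does not match
  E. J: ✗ does not match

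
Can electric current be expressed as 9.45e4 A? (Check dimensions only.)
Yes

electric current has SI base units: A
A reduces to the same SI base units, so it is a valid unit for electric current.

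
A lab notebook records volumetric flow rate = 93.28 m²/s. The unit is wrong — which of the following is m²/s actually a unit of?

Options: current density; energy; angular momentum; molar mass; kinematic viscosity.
kinematic viscosity

volumetric flow rate should have units dimensionally equivalent to m^3 / s (e.g. m³/s).
The given unit 'm²/s' reduces to m^2 / s. Of the listed options, that is the dimensionality of kinematic viscosity.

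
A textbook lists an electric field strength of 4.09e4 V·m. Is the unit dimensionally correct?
No

electric field strength has SI base units: kg * m / (A * s^3)
V·m does NOT reduce to kg * m / (A * s^3); a valid unit for electric field strength would be e.g. V/m.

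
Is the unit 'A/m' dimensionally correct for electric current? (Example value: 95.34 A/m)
No

electric current has SI base units: A
A/m does NOT reduce to A; a valid unit for electric current would be e.g. A.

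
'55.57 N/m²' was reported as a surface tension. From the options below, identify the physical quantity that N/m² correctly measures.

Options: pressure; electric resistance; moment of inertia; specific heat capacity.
pressure

surface tension should have units dimensionally equivalent to kg / s^2 (e.g. N/m).
The given unit 'N/m²' reduces to kg / (m * s^2). Of the listed options, that is the dimensionality of pressure.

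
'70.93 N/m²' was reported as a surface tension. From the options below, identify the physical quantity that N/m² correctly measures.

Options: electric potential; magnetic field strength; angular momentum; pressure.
pressure

surface tension should have units dimensionally equivalent to kg / s^2 (e.g. N/m).
The given unit 'N/m²' reduces to kg / (m * s^2). Of the listed options, that is the dimensionality of pressure.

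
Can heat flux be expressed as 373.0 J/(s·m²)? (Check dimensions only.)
Yes

heat flux has SI base units: kg / s^3
J/(s·m²) reduces to the same SI base units, so it is a valid unit for heat flux.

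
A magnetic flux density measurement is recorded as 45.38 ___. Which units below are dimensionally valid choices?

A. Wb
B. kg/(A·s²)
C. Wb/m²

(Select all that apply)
B, C

magnetic flux density has SI base units: kg / (A * s^2)

Checking each option against kg / (A * s^2):
  A. Wb: ✗ does not match
  B. kg/(A·s²): ✓ matches
  C. Wb/m²: ✓ matches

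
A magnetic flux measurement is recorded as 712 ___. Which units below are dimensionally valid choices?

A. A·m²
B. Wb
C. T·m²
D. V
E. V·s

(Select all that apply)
B, C, E

magnetic flux has SI base units: kg * m^2 / (A * s^2)

Checking each option against kg * m^2 / (A * s^2):
  A. A·m²: ✗ does not match
  B. Wb: ✓ matches
  C. T·m²: ✓ matches
  D. V: ✗ does not match
  E. V·s: ✓ matches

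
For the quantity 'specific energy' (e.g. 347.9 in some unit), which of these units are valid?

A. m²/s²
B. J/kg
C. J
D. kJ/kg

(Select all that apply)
A, B, D

specific energy has SI base units: m^2 / s^2

Checking each option against m^2 / s^2:
  A. m²/s²: ✓ matches
  B. J/kg: ✓ matches
  C. J: ✗ does not match
  D. kJ/kg: ✓ matches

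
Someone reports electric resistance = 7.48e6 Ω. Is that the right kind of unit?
Yes

electric resistance has SI base units: kg * m^2 / (A^2 * s^3)
Ω reduces to the same SI base units, so it is a valid unit for electric resistance.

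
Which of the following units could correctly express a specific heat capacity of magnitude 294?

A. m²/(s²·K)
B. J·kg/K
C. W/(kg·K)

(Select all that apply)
A

specific heat capacity has SI base units: m^2 / (s^2 * K)

Checking each option against m^2 / (s^2 * K):
  A. m²/(s²·K): ✓ matches
  B. J·kg/K: ✗ does not match
  C. W/(kg·K): ✗ does not match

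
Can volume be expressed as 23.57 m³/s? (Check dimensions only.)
No

volume has SI base units: m^3
m³/s does NOT reduce to m^3; a valid unit for volume would be e.g. m³.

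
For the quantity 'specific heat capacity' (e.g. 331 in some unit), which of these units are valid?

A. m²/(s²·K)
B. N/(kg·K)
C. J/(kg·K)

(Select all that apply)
A, C

specific heat capacity has SI base units: m^2 / (s^2 * K)

Checking each option against m^2 / (s^2 * K):
  A. m²/(s²·K): ✓ matches
  B. N/(kg·K): ✗ does not match
  C. J/(kg·K): ✓ matches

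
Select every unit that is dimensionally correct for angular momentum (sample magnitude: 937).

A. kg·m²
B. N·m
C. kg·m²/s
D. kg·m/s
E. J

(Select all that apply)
C

angular momentum has SI base units: kg * m^2 / s

Checking each option against kg * m^2 / s:
  A. kg·m²: ✗ does not match
  B. N·m: ✗ does not match
  C. kg·m²/s: ✓ matches
  D. kg·m/s: ✗ does not match
  E. J: ✗ does not match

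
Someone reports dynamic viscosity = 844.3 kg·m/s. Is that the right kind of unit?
No

dynamic viscosity has SI base units: kg / (m * s)
kg·m/s does NOT reduce to kg / (m * s); a valid unit for dynamic viscosity would be e.g. Pa·s.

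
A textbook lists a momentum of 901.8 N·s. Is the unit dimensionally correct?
Yes

momentum has SI base units: kg * m / s
N·s reduces to the same SI base units, so it is a valid unit for momentum.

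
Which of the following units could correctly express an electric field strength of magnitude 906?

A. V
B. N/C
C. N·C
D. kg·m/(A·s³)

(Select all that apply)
B, D

electric field strength has SI base units: kg * m / (A * s^3)

Checking each option against kg * m / (A * s^3):
  A. V: ✗ does not match
  B. N/C: ✓ matches
  C. N·C: ✗ does not match
  D. kg·m/(A·s³): ✓ matches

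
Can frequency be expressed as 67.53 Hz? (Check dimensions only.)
Yes

frequency has SI base units: 1 / s
Hz reduces to the same SI base units, so it is a valid unit for frequency.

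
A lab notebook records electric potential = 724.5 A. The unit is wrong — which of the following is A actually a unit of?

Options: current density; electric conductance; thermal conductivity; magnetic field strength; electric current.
electric current

electric potential should have units dimensionally equivalent to kg * m^2 / (A * s^3) (e.g. V).
The given unit 'A' reduces to A. Of the listed options, that is the dimensionality of electric current.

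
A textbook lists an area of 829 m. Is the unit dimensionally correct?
No

area has SI base units: m^2
m does NOT reduce to m^2; a valid unit for area would be e.g. m².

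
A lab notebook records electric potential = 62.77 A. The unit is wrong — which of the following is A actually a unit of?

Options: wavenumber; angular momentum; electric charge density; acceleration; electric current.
electric current

electric potential should have units dimensionally equivalent to kg * m^2 / (A * s^3) (e.g. V).
The given unit 'A' reduces to A. Of the listed options, that is the dimensionality of electric current.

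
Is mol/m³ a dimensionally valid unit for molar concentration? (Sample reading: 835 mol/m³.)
Yes

molar concentration has SI base units: mol / m^3
mol/m³ reduces to the same SI base units, so it is a valid unit for molar concentration.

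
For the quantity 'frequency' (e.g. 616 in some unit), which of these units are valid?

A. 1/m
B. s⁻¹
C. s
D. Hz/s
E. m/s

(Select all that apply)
B

frequency has SI base units: 1 / s

Checking each option against 1 / s:
  A. 1/m: ✗ does not match
  B. s⁻¹: ✓ matches
  C. s: ✗ does not match
  D. Hz/s: ✗ does not match
  E. m/s: ✗ does not match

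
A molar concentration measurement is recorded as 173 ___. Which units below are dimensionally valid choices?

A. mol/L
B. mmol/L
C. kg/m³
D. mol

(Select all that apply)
A, B

molar concentration has SI base units: mol / m^3

Checking each option against mol / m^3:
  A. mol/L: ✓ matches
  B. mmol/L: ✓ matches
  C. kg/m³: ✗ does not match
  D. mol: ✗ does not match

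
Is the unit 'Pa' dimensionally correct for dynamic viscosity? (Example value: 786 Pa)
No

dynamic viscosity has SI base units: kg / (m * s)
Pa does NOT reduce to kg / (m * s); a valid unit for dynamic viscosity would be e.g. Pa·s.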